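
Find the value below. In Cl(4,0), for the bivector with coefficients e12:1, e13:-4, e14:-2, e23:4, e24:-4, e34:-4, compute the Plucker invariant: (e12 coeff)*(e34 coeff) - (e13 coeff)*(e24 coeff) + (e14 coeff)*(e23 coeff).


Plucker relation: af - be + cd
a*f = 1*(-4) = -4
b*e = (-4)*(-4) = 16
c*d = (-2)*4 = -8
af - be + cd = -4 - 16 + (-8)
= -28


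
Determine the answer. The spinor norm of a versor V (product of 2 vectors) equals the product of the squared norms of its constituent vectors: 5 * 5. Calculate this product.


Spinor norm N(V) = |v1|^2 * |v2|^2 * ... * |v2|^2
= 5 * 5
Running product: 5, 25
N(V) = 25


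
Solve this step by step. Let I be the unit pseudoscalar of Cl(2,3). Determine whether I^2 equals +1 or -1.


The pseudoscalar I = e1...e_n (product of all n generators) of Cl(p,q) satisfies I^2 = (-1)^(q + n(n-1)/2).
p = 2, q = 3, n = p + q = 5
n(n-1)/2 = 5 * 4 / 2 = 10
Exponent = q + n(n-1)/2 = 3 + 10 = 13
I^2 = (-1)^13 = -1


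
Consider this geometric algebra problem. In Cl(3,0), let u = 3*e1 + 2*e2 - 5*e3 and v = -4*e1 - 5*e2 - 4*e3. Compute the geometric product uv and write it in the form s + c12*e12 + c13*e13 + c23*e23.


In Cl(3,0): e_i^2 = 1, e_ie_j = -e_je_i for i != j.
Scalar part = u . v = 3*(-4) + 2*(-5) + (-5)*(-4)
= -12 + (-10) + 20 = -2
e12 coeff = 3*(-5) - 2*(-4) = -15 - (-8) = -7
e13 coeff = 3*(-4) - (-5)*(-4) = -12 - 20 = -32
e23 coeff = 2*(-4) - (-5)*(-5) = -8 - 25 = -33
uv = -2 - 7*e12 - 32*e13 - 33*e23


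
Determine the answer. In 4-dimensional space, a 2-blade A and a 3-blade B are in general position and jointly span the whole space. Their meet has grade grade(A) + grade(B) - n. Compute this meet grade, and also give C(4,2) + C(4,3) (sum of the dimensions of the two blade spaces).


Meet grade = grade(A) + grade(B) - n
= 2 + 3 - 4 = 1
C(4,2) = 6
C(4,3) = 4
dim_A + dim_B = 6 + 4 = 10


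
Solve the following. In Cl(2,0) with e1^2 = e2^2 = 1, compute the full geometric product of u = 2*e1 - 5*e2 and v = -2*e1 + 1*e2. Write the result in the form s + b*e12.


Expand: (2*e1 - 5*e2)(-2*e1 + 1*e2)
= 2*(-2)*e1e1 + 2*1*e1e2 + (-5)*(-2)*e2e1 + (-5)*1*e2e2
Using e1^2 = e2^2 = 1, e2e1 = -e1e2:
Scalar part s = 2*(-2) + (-5)*1 = -4 + (-5) = -9
Bivector part b = 2*1 - (-5)*(-2) = 2 - 10 = -8
uv = -9 - 8*e12


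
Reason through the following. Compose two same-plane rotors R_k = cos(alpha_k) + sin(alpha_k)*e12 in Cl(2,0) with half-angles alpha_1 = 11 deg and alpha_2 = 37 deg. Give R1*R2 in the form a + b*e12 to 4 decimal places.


Same-plane rotors commute and their half-angles add:
R1*R2 = cos(a1 + a2) + sin(a1 + a2)*e12.
a1 + a2 = 11 + 37 = 48 deg
cos(48 deg) = 0.6691
sin(48 deg) = 0.7431
R1*R2 = 0.6691 + 0.7431*e12


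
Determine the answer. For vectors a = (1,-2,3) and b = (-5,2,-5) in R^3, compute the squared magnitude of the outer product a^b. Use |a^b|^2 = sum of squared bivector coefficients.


a wedge b = (a1*b2 - a2*b1)*e12 + (a1*b3 - a3*b1)*e13 + (a2*b3 - a3*b2)*e23
e12 coeff: 1*2 - (-2)*(-5) = 2 - 10 = -8
e13 coeff: 1*(-5) - 3*(-5) = -5 - (-15) = 10
e23 coeff: (-2)*(-5) - 3*2 = 10 - 6 = 4
|a wedge b|^2 = (-8)^2 + 10^2 + 4^2
= 64 + 100 + 16
= 180


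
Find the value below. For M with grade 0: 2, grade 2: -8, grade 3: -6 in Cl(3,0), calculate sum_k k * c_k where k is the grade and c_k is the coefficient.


Grade-weighted sum = sum of grade_k * coefficient_k
0*2 = 0
2*(-8) = -16
3*(-6) = -18
Total = 0 + (-16) + (-18) = -34


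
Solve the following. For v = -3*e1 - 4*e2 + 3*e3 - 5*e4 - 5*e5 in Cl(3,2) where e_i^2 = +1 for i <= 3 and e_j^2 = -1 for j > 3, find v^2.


v^2 = sum of c_i^2 * e_i^2
Positive signature terms (e_i^2 = +1): (-3)^2 + (-4)^2 + 3^2 = 34
Negative signature terms (e_j^2 = -1): (-5)^2 + (-5)^2 = 50
v^2 = 34 - 50 = -16


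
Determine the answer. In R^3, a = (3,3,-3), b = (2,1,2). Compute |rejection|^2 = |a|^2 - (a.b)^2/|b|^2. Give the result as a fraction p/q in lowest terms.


|a|^2 = 3^2 + 3^2 + (-3)^2 = 27
|b|^2 = 2^2 + 1^2 + 2^2 = 9
a . b = 3*2 + 3*1 + (-3)*2 = 3
(a.b)^2 = 3^2 = 9
|rej|^2 = 27 - 9/9
= (243 - 9)/9
= 234/9
In lowest terms: 26/1


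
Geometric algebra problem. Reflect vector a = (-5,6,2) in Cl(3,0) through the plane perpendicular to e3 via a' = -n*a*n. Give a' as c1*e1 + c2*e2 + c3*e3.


Reflection formula: a' = -n*a*n, with n = e3 (unit vector, n^2 = 1).
For reflection through hyperplane perp to e3:
The component along e3 flips sign, others stay.
a = (-5, 6, 2)
a' = (-5, 6, -2)
a' = -5*e1 + 6*e2 - 2*e3


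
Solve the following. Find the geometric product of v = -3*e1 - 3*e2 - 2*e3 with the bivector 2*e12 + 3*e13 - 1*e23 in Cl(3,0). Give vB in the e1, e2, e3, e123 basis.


vB has grade-1 (vector) and grade-3 (trivector) parts: vB = (v _| B) + (v ^ B).
Vector part <vB>_1:
  e1: -v2*b12 - v3*b13 = -(-3)*(2) - (-2)*(3) = 12
  e2: v1*b12 - v3*b23 = (-3)*(2) - (-2)*(-1) = -8
  e3: v1*b13 + v2*b23 = (-3)*(3) + (-3)*(-1) = -6
Trivector part <vB>_3:
  e123: v1*b23 - v2*b13 + v3*b12 = (-3)*(-1) - (-3)*(3) + (-2)*(2) = 8
vB = 12*e1 - 8*e2 - 6*e3 + 8*e123


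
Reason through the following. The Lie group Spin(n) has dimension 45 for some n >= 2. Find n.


dim Spin(n) = dim so(n) = n(n-1)/2.
Solve n(n-1)/2 = 45, i.e. n^2 - n - 90 = 0.
Discriminant = 1 + 8*45 = 361
n = (1 + sqrt(361))/2 = (1 + 19)/2 = 10


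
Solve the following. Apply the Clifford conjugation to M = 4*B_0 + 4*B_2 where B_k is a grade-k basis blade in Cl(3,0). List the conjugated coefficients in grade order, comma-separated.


Clifford conjugate sign for grade k: (-1)^(k(k+1)/2)
Grade 0: (-1)^(0*1/2) = (-1)^0 = 1, coeff 4 -> 4
Grade 2: (-1)^(2*3/2) = (-1)^3 = -1, coeff 4 -> -4
Conjugated coefficients: 4, -4


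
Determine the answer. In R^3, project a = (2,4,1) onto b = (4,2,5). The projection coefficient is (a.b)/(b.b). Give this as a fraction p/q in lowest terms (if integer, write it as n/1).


Projection coefficient = (a . b) / (b . b)
a . b = 2*4 + 4*2 + 1*5
= 8 + 8 + 5 = 21
b . b = 4^2 + 2^2 + 5^2
= 16 + 4 + 25 = 45
Coefficient = 21/45
In lowest terms: 7/15


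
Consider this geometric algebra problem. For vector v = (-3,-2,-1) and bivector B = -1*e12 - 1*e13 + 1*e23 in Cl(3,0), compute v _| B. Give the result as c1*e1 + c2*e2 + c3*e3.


Left contraction v _| B = <vB>_1 (grade-1 part of the geometric product vB).
Using e1_|e12 = e2, e2_|e12 = -e1, e1_|e13 = e3, e3_|e13 = -e1, e2_|e23 = e3, e3_|e23 = -e2:
e1 coeff: -v2*b12 - v3*b13 = -(-2)*(-1) - (-1)*(-1) = -3
e2 coeff: v1*b12 - v3*b23 = (-3)*(-1) - (-1)*(1) = 4
e3 coeff: v1*b13 + v2*b23 = (-3)*(-1) + (-2)*(1) = 1
v _| B = -3*e1 + 4*e2 + 1*e3


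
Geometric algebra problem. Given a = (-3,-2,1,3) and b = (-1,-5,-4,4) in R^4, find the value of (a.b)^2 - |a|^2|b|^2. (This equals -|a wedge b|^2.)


a . b = (-3)*(-1) + (-2)*(-5) + 1*(-4) + 3*4
= 3 + 10 + (-4) + 12 = 21
|a|^2 = (-3)^2 + (-2)^2 + 1^2 + 3^2 = 23
|b|^2 = (-1)^2 + (-5)^2 + (-4)^2 + 4^2 = 58
(a.b)^2 = 21^2 = 441
|a|^2 * |b|^2 = 23 * 58 = 1334
Result = 441 - 1334 = -893


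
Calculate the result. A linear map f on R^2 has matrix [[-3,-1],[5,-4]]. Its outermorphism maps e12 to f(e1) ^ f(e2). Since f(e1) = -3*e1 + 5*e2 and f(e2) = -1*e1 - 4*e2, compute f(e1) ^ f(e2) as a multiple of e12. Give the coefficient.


The outermorphism of a linear map f sends e1^e2 to f(e1)^f(e2).
f(e1) = -3*e1 + 5*e2
f(e2) = -1*e1 - 4*e2
f(e1) ^ f(e2) = (-3*e1 + 5*e2) ^ (-1*e1 - 4*e2)
= (-3)*(-4)*e12 + 5*(-1)*e21
= (12 - (-5))*e12
= 17*e12
Coefficient = 17


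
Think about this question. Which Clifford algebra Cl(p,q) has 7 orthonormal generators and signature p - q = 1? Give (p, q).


We need p + q = 7 and p - q = 1.
Adding: 2p = 7 + 1 = 8, so p = 4.
Then q = 7 - 4 = 3.
(p, q) = (4, 3)


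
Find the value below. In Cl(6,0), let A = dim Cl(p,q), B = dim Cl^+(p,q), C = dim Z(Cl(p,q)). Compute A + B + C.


n = 6 + 0 = 6
Total dim = 2^6 = 64
Even subalgebra dim = 2^5 = 32
n is even, so center dim = 1
Sum = 64 + 32 + 1 = 97


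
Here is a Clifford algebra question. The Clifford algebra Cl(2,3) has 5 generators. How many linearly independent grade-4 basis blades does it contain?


Number of grade-k basis blades in Cl(p,q) with n = p + q is C(n, k).
n = 2 + 3 = 5
C(5, 4) = 5! / (4! * 1!)
= 120 / (24 * 1)
= 5


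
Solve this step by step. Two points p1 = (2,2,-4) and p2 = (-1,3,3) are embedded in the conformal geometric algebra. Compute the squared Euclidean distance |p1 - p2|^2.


p1 - p2 = (3, -1, -7)
|p1 - p2|^2 = 3^2 + (-1)^2 + (-7)^2
= 9 + 1 + 49
= 59


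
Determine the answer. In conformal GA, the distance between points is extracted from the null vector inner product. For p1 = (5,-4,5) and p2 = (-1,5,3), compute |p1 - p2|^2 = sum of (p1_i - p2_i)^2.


p1 - p2 = (6, -9, 2)
|p1 - p2|^2 = 6^2 + (-9)^2 + 2^2
= 36 + 81 + 4
= 121


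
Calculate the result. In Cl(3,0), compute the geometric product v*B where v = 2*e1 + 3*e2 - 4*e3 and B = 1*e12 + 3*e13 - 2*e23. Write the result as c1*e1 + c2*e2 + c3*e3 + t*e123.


vB has grade-1 (vector) and grade-3 (trivector) parts: vB = (v _| B) + (v ^ B).
Vector part <vB>_1:
  e1: -v2*b12 - v3*b13 = -(3)*(1) - (-4)*(3) = 9
  e2: v1*b12 - v3*b23 = (2)*(1) - (-4)*(-2) = -6
  e3: v1*b13 + v2*b23 = (2)*(3) + (3)*(-2) = 0
Trivector part <vB>_3:
  e123: v1*b23 - v2*b13 + v3*b12 = (2)*(-2) - (3)*(3) + (-4)*(1) = -17
vB = 9*e1 - 6*e2 + 0*e3 - 17*e123


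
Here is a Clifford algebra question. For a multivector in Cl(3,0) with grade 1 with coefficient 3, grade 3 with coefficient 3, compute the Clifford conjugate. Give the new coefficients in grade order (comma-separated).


Clifford conjugate sign for grade k: (-1)^(k(k+1)/2)
Grade 1: (-1)^(1*2/2) = (-1)^1 = -1, coeff 3 -> -3
Grade 3: (-1)^(3*4/2) = (-1)^6 = 1, coeff 3 -> 3
Conjugated coefficients: -3, 3


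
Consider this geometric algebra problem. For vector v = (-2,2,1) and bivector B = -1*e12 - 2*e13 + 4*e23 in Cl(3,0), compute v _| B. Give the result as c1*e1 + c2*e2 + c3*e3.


Left contraction v _| B = <vB>_1 (grade-1 part of the geometric product vB).
Using e1_|e12 = e2, e2_|e12 = -e1, e1_|e13 = e3, e3_|e13 = -e1, e2_|e23 = e3, e3_|e23 = -e2:
e1 coeff: -v2*b12 - v3*b13 = -(2)*(-1) - (1)*(-2) = 4
e2 coeff: v1*b12 - v3*b23 = (-2)*(-1) - (1)*(4) = -2
e3 coeff: v1*b13 + v2*b23 = (-2)*(-2) + (2)*(4) = 12
v _| B = 4*e1 - 2*e2 + 12*e3


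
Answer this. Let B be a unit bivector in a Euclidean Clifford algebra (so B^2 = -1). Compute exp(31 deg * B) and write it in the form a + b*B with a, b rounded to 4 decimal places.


For a unit bivector B with B^2 = -1, the exponential series gives
e^(theta*B) = cos(theta) + sin(theta)*B (the GA analogue of Euler's formula).
theta = 31 degrees = 0.541052 rad
cos(31 deg) = 0.8572
sin(31 deg) = 0.5150
exp(theta*B) = 0.8572 + 0.5150*B


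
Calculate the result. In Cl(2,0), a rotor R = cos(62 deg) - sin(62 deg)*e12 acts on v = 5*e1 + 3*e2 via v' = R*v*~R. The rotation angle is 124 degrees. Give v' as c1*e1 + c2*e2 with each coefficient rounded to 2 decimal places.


Rotor R = cos(62deg) - sin(62deg)*e12
Rotation angle theta = 2 * 62 = 124 degrees
v' = R*v*~R rotates v by theta.
cos(124deg) = -0.5592, sin(124deg) = 0.8290
v'_1 = 5*cos(124deg) - 3*sin(124deg)
= 5*(-0.5592) - 3*0.8290
= -5.28
v'_2 = 5*sin(124deg) + 3*cos(124deg)
= 5*0.8290 + 3*(-0.5592)
= 2.47
v' = -5.28*e1 + 2.47*e2


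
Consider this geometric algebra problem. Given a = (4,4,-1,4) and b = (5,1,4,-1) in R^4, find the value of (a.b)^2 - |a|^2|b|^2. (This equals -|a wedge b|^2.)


a . b = 4*5 + 4*1 + (-1)*4 + 4*(-1)
= 20 + 4 + (-4) + (-4) = 16
|a|^2 = 4^2 + 4^2 + (-1)^2 + 4^2 = 49
|b|^2 = 5^2 + 1^2 + 4^2 + (-1)^2 = 43
(a.b)^2 = 16^2 = 256
|a|^2 * |b|^2 = 49 * 43 = 2107
Result = 256 - 2107 = -1851


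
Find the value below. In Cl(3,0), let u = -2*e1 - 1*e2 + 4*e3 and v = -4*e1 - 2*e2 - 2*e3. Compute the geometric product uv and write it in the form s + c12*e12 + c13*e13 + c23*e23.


In Cl(3,0): e_i^2 = 1, e_ie_j = -e_je_i for i != j.
Scalar part = u . v = (-2)*(-4) + (-1)*(-2) + 4*(-2)
= 8 + 2 + (-8) = 2
e12 coeff = (-2)*(-2) - (-1)*(-4) = 4 - 4 = 0
e13 coeff = (-2)*(-2) - 4*(-4) = 4 - (-16) = 20
e23 coeff = (-1)*(-2) - 4*(-2) = 2 - (-8) = 10
uv = 2 + 0*e12 + 20*e13 + 10*e23


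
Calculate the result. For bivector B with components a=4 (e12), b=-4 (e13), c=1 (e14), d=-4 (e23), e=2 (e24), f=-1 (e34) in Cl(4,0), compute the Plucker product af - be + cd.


Plucker relation: af - be + cd
a*f = 4*(-1) = -4
b*e = (-4)*2 = -8
c*d = 1*(-4) = -4
af - be + cd = -4 - (-8) + (-4)
= 0


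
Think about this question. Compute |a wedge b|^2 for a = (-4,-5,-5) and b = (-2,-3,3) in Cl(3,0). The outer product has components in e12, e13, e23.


a wedge b = (a1*b2 - a2*b1)*e12 + (a1*b3 - a3*b1)*e13 + (a2*b3 - a3*b2)*e23
e12 coeff: (-4)*(-3) - (-5)*(-2) = 12 - 10 = 2
e13 coeff: (-4)*3 - (-5)*(-2) = -12 - 10 = -22
e23 coeff: (-5)*3 - (-5)*(-3) = -15 - 15 = -30
|a wedge b|^2 = 2^2 + (-22)^2 + (-30)^2
= 4 + 484 + 900
= 1388


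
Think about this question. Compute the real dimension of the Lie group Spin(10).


Spin(n) double-covers SO(n); both have Lie algebra so(n) of dimension n(n-1)/2.
n = 10
n(n-1) = 10 * 9 = 90
dim Spin(10) = 90/2 = 45


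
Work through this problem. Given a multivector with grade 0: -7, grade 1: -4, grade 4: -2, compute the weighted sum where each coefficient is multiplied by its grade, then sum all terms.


Grade-weighted sum = sum of grade_k * coefficient_k
0*(-7) = 0
1*(-4) = -4
4*(-2) = -8
Total = 0 + (-4) + (-8) = -12


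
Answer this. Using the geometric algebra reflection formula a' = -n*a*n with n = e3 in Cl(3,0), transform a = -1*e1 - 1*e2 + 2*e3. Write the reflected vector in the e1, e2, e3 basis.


Reflection formula: a' = -n*a*n, with n = e3 (unit vector, n^2 = 1).
For reflection through hyperplane perp to e3:
The component along e3 flips sign, others stay.
a = (-1, -1, 2)
a' = (-1, -1, -2)
a' = -1*e1 - 1*e2 - 2*e3


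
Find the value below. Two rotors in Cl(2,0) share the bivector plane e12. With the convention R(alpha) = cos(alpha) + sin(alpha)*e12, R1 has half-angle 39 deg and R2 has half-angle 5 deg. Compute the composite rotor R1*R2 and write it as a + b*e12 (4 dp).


Same-plane rotors commute and their half-angles add:
R1*R2 = cos(a1 + a2) + sin(a1 + a2)*e12.
a1 + a2 = 39 + 5 = 44 deg
cos(44 deg) = 0.7193
sin(44 deg) = 0.6947
R1*R2 = 0.7193 + 0.6947*e12


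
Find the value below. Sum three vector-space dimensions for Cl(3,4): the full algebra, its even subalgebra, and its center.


n = 3 + 4 = 7
Total dim = 2^7 = 128
Even subalgebra dim = 2^6 = 64
n is odd, so center dim = 2
Sum = 128 + 64 + 2 = 194


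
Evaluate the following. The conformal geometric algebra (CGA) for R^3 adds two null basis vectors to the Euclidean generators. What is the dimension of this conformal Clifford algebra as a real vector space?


The conformal model of R^3 uses Cl(4,1): the 3 Euclidean generators plus two extra orthogonal generators e+ (e+^2 = +1) and e- (e-^2 = -1), from which the null vectors e0, einf are built.
Number of generators m = 3 + 2 = 5.
dim Cl(p,q) = 2^m = 2^5 = 32


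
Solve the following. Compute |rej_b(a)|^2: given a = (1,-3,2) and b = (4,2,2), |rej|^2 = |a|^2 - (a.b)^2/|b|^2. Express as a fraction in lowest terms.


|a|^2 = 1^2 + (-3)^2 + 2^2 = 14
|b|^2 = 4^2 + 2^2 + 2^2 = 24
a . b = 1*4 + (-3)*2 + 2*2 = 2
(a.b)^2 = 2^2 = 4
|rej|^2 = 14 - 4/24
= (336 - 4)/24
= 332/24
In lowest terms: 83/6


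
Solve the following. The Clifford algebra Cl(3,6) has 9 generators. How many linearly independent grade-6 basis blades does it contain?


Number of grade-k basis blades in Cl(p,q) with n = p + q is C(n, k).
n = 3 + 6 = 9
C(9, 6) = 9! / (6! * 3!)
= 362880 / (720 * 6)
= 84


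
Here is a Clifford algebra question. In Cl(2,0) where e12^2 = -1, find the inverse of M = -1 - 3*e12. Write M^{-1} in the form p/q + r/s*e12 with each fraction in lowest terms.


M = -1 - 3*e12, where e12^2 = -1.
Since M commutes with its reverse ~M = a - b*e12, M * ~M = a^2 - b^2*e12^2 = a^2 + b^2.
So M^{-1} = ~M / (a^2 + b^2) = (a - b*e12)/(a^2 + b^2).
a^2 + b^2 = 1 + 9 = 10
Scalar part = -1/10 = -1/10
Bivector coeff = 3/10 = 3/10
M^{-1} = -1/10 + 3/10*e12


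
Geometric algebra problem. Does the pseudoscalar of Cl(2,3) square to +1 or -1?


The pseudoscalar I = e1...e_n (product of all n generators) of Cl(p,q) satisfies I^2 = (-1)^(q + n(n-1)/2).
p = 2, q = 3, n = p + q = 5
n(n-1)/2 = 5 * 4 / 2 = 10
Exponent = q + n(n-1)/2 = 3 + 10 = 13
I^2 = (-1)^13 = -1


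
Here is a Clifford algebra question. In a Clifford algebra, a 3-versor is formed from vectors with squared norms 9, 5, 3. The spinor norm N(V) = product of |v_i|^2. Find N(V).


Spinor norm N(V) = |v1|^2 * |v2|^2 * ... * |v3|^2
= 9 * 5 * 3
Running product: 9, 45, 135
N(V) = 135


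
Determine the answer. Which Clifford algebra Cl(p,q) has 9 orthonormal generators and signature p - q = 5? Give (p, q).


We need p + q = 9 and p - q = 5.
Adding: 2p = 9 + 5 = 14, so p = 7.
Then q = 9 - 7 = 2.
(p, q) = (7, 2)


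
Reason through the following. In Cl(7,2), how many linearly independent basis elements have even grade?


Even subalgebra dimension = 2^(n-1)
n = 7 + 2 = 9
2^(9 - 1) = 2^8 = 256
Verification: sum of C(9,k) for even k = 1 + 36 + 126 + 84 + 9 = 256
Result = 256


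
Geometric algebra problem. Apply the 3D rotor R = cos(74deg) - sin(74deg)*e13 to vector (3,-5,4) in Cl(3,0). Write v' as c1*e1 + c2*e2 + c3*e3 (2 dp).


Rotor R = cos(74deg) - sin(74deg)*e13
Rotation angle theta = 2 * 74 = 148 degrees in the e13 plane (e1 -> e3).
The component perpendicular to the plane (e2) is invariant: v'_2 = v2 = -5.00
cos(148deg) = -0.8480, sin(148deg) = 0.5299
v'_1 = v1*cos(theta) - v3*sin(theta) = 3*(-0.8480) - 4*0.5299 = -4.66
v'_3 = v1*sin(theta) + v3*cos(theta) = 3*0.5299 + 4*(-0.8480) = -1.80
v' = -4.66*e1 - 5.00*e2 - 1.80*e3


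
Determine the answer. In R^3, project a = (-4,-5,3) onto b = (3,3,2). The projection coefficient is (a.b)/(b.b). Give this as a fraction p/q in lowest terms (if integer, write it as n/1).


Projection coefficient = (a . b) / (b . b)
a . b = (-4)*3 + (-5)*3 + 3*2
= -12 + (-15) + 6 = -21
b . b = 3^2 + 3^2 + 2^2
= 9 + 9 + 4 = 22
Coefficient = -21/22
In lowest terms: -21/22


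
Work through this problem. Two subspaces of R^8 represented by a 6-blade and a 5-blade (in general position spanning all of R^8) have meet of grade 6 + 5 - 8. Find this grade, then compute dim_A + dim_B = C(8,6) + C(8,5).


Meet grade = grade(A) + grade(B) - n
= 6 + 5 - 8 = 3
C(8,6) = 28
C(8,5) = 56
dim_A + dim_B = 28 + 56 = 84


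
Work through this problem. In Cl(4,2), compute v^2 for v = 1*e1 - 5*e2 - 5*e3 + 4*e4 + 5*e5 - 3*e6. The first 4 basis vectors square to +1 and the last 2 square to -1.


v^2 = sum of c_i^2 * e_i^2
Positive signature terms (e_i^2 = +1): 1^2 + (-5)^2 + (-5)^2 + 4^2 = 67
Negative signature terms (e_j^2 = -1): 5^2 + (-3)^2 = 34
v^2 = 67 - 34 = 33


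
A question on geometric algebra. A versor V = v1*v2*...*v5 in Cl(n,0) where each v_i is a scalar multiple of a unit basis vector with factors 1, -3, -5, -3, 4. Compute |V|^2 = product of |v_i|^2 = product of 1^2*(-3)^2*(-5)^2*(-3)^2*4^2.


Each vector v_i has |v_i|^2 = s_i^2
Squared scales: 1^2 = 1, (-3)^2 = 9, (-5)^2 = 25, (-3)^2 = 9, 4^2 = 16
|V|^2 = 1 * 9 * 25 * 9 * 16
= 32400


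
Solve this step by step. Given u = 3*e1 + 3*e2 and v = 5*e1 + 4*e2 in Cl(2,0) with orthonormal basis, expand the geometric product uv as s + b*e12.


Expand: (3*e1 + 3*e2)(5*e1 + 4*e2)
= 3*5*e1e1 + 3*4*e1e2 + 3*5*e2e1 + 3*4*e2e2
Using e1^2 = e2^2 = 1, e2e1 = -e1e2:
Scalar part s = 3*5 + 3*4 = 15 + 12 = 27
Bivector part b = 3*4 - 3*5 = 12 - 15 = -3
uv = 27 - 3*e12


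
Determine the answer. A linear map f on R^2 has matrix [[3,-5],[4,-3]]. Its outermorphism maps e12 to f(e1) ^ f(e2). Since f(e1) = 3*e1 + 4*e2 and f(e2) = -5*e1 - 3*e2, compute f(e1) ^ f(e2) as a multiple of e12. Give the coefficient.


The outermorphism of a linear map f sends e1^e2 to f(e1)^f(e2).
f(e1) = 3*e1 + 4*e2
f(e2) = -5*e1 - 3*e2
f(e1) ^ f(e2) = (3*e1 + 4*e2) ^ (-5*e1 - 3*e2)
= 3*(-3)*e12 + 4*(-5)*e21
= (-9 - (-20))*e12
= 11*e12
Coefficient = 11


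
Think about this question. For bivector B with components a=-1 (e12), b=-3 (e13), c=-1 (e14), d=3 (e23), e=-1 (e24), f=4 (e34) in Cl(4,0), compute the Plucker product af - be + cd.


Plucker relation: af - be + cd
a*f = (-1)*4 = -4
b*e = (-3)*(-1) = 3
c*d = (-1)*3 = -3
af - be + cd = -4 - 3 + (-3)
= -10


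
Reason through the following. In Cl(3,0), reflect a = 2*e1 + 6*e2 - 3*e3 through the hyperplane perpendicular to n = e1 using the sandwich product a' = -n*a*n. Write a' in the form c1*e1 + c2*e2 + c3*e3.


Reflection formula: a' = -n*a*n, with n = e1 (unit vector, n^2 = 1).
For reflection through hyperplane perp to e1:
The component along e1 flips sign, others stay.
a = (2, 6, -3)
a' = (-2, 6, -3)
a' = -2*e1 + 6*e2 - 3*e3


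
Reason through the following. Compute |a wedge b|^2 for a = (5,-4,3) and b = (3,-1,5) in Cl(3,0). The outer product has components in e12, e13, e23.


a wedge b = (a1*b2 - a2*b1)*e12 + (a1*b3 - a3*b1)*e13 + (a2*b3 - a3*b2)*e23
e12 coeff: 5*(-1) - (-4)*3 = -5 - (-12) = 7
e13 coeff: 5*5 - 3*3 = 25 - 9 = 16
e23 coeff: (-4)*5 - 3*(-1) = -20 - (-3) = -17
|a wedge b|^2 = 7^2 + 16^2 + (-17)^2
= 49 + 256 + 289
= 594


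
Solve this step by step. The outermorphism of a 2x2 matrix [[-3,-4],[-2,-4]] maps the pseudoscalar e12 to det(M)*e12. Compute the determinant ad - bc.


The outermorphism of a linear map f sends e1^e2 to f(e1)^f(e2).
f(e1) = -3*e1 - 2*e2
f(e2) = -4*e1 - 4*e2
f(e1) ^ f(e2) = (-3*e1 - 2*e2) ^ (-4*e1 - 4*e2)
= (-3)*(-4)*e12 + (-2)*(-4)*e21
= (12 - 8)*e12
= 4*e12
Coefficient = 4


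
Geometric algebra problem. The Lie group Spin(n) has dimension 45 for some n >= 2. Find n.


dim Spin(n) = dim so(n) = n(n-1)/2.
Solve n(n-1)/2 = 45, i.e. n^2 - n - 90 = 0.
Discriminant = 1 + 8*45 = 361
n = (1 + sqrt(361))/2 = (1 + 19)/2 = 10


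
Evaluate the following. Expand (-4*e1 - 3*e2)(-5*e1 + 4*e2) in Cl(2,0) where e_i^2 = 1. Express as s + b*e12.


Expand: (-4*e1 - 3*e2)(-5*e1 + 4*e2)
= (-4)*(-5)*e1e1 + (-4)*4*e1e2 + (-3)*(-5)*e2e1 + (-3)*4*e2e2
Using e1^2 = e2^2 = 1, e2e1 = -e1e2:
Scalar part s = (-4)*(-5) + (-3)*4 = 20 + (-12) = 8
Bivector part b = (-4)*4 - (-3)*(-5) = -16 - 15 = -31
uv = 8 - 31*e12


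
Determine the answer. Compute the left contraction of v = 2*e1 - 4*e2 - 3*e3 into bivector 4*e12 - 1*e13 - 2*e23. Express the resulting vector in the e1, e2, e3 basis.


Left contraction v _| B = <vB>_1 (grade-1 part of the geometric product vB).
Using e1_|e12 = e2, e2_|e12 = -e1, e1_|e13 = e3, e3_|e13 = -e1, e2_|e23 = e3, e3_|e23 = -e2:
e1 coeff: -v2*b12 - v3*b13 = -(-4)*(4) - (-3)*(-1) = 13
e2 coeff: v1*b12 - v3*b23 = (2)*(4) - (-3)*(-2) = 2
e3 coeff: v1*b13 + v2*b23 = (2)*(-1) + (-4)*(-2) = 6
v _| B = 13*e1 + 2*e2 + 6*e3


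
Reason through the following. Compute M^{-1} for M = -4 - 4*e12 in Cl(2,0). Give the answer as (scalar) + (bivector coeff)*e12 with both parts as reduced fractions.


M = -4 - 4*e12, where e12^2 = -1.
Since M commutes with its reverse ~M = a - b*e12, M * ~M = a^2 - b^2*e12^2 = a^2 + b^2.
So M^{-1} = ~M / (a^2 + b^2) = (a - b*e12)/(a^2 + b^2).
a^2 + b^2 = 16 + 16 = 32
Scalar part = -4/32 = -1/8
Bivector coeff = 4/32 = 1/8
M^{-1} = -1/8 + 1/8*e12


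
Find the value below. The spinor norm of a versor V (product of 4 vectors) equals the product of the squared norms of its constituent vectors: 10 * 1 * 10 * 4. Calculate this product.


Spinor norm N(V) = |v1|^2 * |v2|^2 * ... * |v4|^2
= 10 * 1 * 10 * 4
Running product: 10, 10, 100, 400
N(V) = 400


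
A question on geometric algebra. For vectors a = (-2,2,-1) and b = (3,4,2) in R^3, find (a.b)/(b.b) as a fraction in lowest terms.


Projection coefficient = (a . b) / (b . b)
a . b = (-2)*3 + 2*4 + (-1)*2
= -6 + 8 + (-2) = 0
b . b = 3^2 + 4^2 + 2^2
= 9 + 16 + 4 = 29
Coefficient = 0/29
In lowest terms: 0/1


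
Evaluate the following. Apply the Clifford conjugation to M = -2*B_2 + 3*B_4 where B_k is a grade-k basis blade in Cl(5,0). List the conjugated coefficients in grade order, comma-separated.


Clifford conjugate sign for grade k: (-1)^(k(k+1)/2)
Grade 2: (-1)^(2*3/2) = (-1)^3 = -1, coeff -2 -> 2
Grade 4: (-1)^(4*5/2) = (-1)^10 = 1, coeff 3 -> 3
Conjugated coefficients: 2, 3


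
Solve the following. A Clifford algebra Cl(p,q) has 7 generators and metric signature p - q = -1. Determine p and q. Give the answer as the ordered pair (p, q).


We need p + q = 7 and p - q = -1.
Adding: 2p = 7 + (-1) = 6, so p = 3.
Then q = 7 - 3 = 4.
(p, q) = (3, 4)


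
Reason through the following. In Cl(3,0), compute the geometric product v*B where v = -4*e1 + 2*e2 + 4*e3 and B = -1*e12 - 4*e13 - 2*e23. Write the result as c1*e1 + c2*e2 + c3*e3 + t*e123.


vB has grade-1 (vector) and grade-3 (trivector) parts: vB = (v _| B) + (v ^ B).
Vector part <vB>_1:
  e1: -v2*b12 - v3*b13 = -(2)*(-1) - (4)*(-4) = 18
  e2: v1*b12 - v3*b23 = (-4)*(-1) - (4)*(-2) = 12
  e3: v1*b13 + v2*b23 = (-4)*(-4) + (2)*(-2) = 12
Trivector part <vB>_3:
  e123: v1*b23 - v2*b13 + v3*b12 = (-4)*(-2) - (2)*(-4) + (4)*(-1) = 12
vB = 18*e1 + 12*e2 + 12*e3 + 12*e123


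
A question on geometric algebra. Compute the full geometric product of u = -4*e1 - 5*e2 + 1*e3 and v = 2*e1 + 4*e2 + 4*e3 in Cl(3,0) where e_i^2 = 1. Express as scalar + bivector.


In Cl(3,0): e_i^2 = 1, e_ie_j = -e_je_i for i != j.
Scalar part = u . v = (-4)*2 + (-5)*4 + 1*4
= -8 + (-20) + 4 = -24
e12 coeff = (-4)*4 - (-5)*2 = -16 - (-10) = -6
e13 coeff = (-4)*4 - 1*2 = -16 - 2 = -18
e23 coeff = (-5)*4 - 1*4 = -20 - 4 = -24
uv = -24 - 6*e12 - 18*e13 - 24*e23


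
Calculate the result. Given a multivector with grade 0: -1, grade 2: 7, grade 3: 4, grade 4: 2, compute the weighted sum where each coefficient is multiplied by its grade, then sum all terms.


Grade-weighted sum = sum of grade_k * coefficient_k
0*(-1) = 0
2*7 = 14
3*4 = 12
4*2 = 8
Total = 0 + 14 + 12 + 8 = 34


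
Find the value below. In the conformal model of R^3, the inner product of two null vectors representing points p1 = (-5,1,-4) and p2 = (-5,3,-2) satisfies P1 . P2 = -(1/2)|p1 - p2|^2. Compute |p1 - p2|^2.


p1 - p2 = (0, -2, -2)
|p1 - p2|^2 = 0^2 + (-2)^2 + (-2)^2
= 0 + 4 + 4
= 8


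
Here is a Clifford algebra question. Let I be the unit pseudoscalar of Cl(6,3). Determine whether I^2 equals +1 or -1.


The pseudoscalar I = e1...e_n (product of all n generators) of Cl(p,q) satisfies I^2 = (-1)^(q + n(n-1)/2).
p = 6, q = 3, n = p + q = 9
n(n-1)/2 = 9 * 8 / 2 = 36
Exponent = q + n(n-1)/2 = 3 + 36 = 39
I^2 = (-1)^39 = -1


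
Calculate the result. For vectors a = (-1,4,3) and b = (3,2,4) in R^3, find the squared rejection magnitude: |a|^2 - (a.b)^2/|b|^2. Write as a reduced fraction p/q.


|a|^2 = (-1)^2 + 4^2 + 3^2 = 26
|b|^2 = 3^2 + 2^2 + 4^2 = 29
a . b = (-1)*3 + 4*2 + 3*4 = 17
(a.b)^2 = 17^2 = 289
|rej|^2 = 26 - 289/29
= (754 - 289)/29
= 465/29
In lowest terms: 465/29


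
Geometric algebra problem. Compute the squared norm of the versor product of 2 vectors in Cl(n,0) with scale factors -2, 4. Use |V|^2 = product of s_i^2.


Each vector v_i has |v_i|^2 = s_i^2
Squared scales: (-2)^2 = 4, 4^2 = 16
|V|^2 = 4 * 16
= 64


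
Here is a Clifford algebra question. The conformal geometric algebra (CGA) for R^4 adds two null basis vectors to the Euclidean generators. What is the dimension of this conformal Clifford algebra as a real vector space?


The conformal model of R^4 uses Cl(5,1): the 4 Euclidean generators plus two extra orthogonal generators e+ (e+^2 = +1) and e- (e-^2 = -1), from which the null vectors e0, einf are built.
Number of generators m = 4 + 2 = 6.
dim Cl(p,q) = 2^m = 2^6 = 64


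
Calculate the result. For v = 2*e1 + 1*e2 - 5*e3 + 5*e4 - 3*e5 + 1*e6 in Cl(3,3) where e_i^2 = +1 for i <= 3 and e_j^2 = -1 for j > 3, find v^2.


v^2 = sum of c_i^2 * e_i^2
Positive signature terms (e_i^2 = +1): 2^2 + 1^2 + (-5)^2 = 30
Negative signature terms (e_j^2 = -1): 5^2 + (-3)^2 + 1^2 = 35
v^2 = 30 - 35 = -5


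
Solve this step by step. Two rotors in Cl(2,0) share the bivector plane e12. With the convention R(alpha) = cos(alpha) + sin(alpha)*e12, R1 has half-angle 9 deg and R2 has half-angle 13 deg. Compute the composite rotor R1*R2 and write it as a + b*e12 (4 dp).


Same-plane rotors commute and their half-angles add:
R1*R2 = cos(a1 + a2) + sin(a1 + a2)*e12.
a1 + a2 = 9 + 13 = 22 deg
cos(22 deg) = 0.9272
sin(22 deg) = 0.3746
R1*R2 = 0.9272 + 0.3746*e12


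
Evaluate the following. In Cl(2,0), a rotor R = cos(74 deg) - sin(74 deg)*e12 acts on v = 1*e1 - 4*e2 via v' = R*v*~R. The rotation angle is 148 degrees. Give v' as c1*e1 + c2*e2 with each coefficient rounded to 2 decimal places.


Rotor R = cos(74deg) - sin(74deg)*e12
Rotation angle theta = 2 * 74 = 148 degrees
v' = R*v*~R rotates v by theta.
cos(148deg) = -0.8480, sin(148deg) = 0.5299
v'_1 = 1*cos(148deg) - (-4)*sin(148deg)
= 1*(-0.8480) - (-4)*0.5299
= 1.27
v'_2 = 1*sin(148deg) + (-4)*cos(148deg)
= 1*0.5299 + (-4)*(-0.8480)
= 3.92
v' = 1.27*e1 + 3.92*e2


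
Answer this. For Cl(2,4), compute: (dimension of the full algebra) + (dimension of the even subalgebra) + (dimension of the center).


n = 2 + 4 = 6
Total dim = 2^6 = 64
Even subalgebra dim = 2^5 = 32
n is even, so center dim = 1
Sum = 64 + 32 + 1 = 97


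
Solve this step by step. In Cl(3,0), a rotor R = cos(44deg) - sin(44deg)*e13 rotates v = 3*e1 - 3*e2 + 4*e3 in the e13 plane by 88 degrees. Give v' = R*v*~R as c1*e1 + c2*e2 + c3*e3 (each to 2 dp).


Rotor R = cos(44deg) - sin(44deg)*e13
Rotation angle theta = 2 * 44 = 88 degrees in the e13 plane (e1 -> e3).
The component perpendicular to the plane (e2) is invariant: v'_2 = v2 = -3.00
cos(88deg) = 0.0349, sin(88deg) = 0.9994
v'_1 = v1*cos(theta) - v3*sin(theta) = 3*0.0349 - 4*0.9994 = -3.89
v'_3 = v1*sin(theta) + v3*cos(theta) = 3*0.9994 + 4*0.0349 = 3.14
v' = -3.89*e1 - 3.00*e2 + 3.14*e3


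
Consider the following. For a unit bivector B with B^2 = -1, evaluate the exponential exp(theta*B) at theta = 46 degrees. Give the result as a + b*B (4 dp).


For a unit bivector B with B^2 = -1, the exponential series gives
e^(theta*B) = cos(theta) + sin(theta)*B (the GA analogue of Euler's formula).
theta = 46 degrees = 0.802851 rad
cos(46 deg) = 0.6947
sin(46 deg) = 0.7193
exp(theta*B) = 0.6947 + 0.7193*B


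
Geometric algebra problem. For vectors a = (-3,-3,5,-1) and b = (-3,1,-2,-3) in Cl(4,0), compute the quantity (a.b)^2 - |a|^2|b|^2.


a . b = (-3)*(-3) + (-3)*1 + 5*(-2) + (-1)*(-3)
= 9 + (-3) + (-10) + 3 = -1
|a|^2 = (-3)^2 + (-3)^2 + 5^2 + (-1)^2 = 44
|b|^2 = (-3)^2 + 1^2 + (-2)^2 + (-3)^2 = 23
(a.b)^2 = (-1)^2 = 1
|a|^2 * |b|^2 = 44 * 23 = 1012
Result = 1 - 1012 = -1011


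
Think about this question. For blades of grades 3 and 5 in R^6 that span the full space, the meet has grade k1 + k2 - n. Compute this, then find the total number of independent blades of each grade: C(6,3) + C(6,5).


Meet grade = grade(A) + grade(B) - n
= 3 + 5 - 6 = 2
C(6,3) = 20
C(6,5) = 6
dim_A + dim_B = 20 + 6 = 26


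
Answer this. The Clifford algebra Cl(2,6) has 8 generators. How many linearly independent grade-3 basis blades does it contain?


Number of grade-k basis blades in Cl(p,q) with n = p + q is C(n, k).
n = 2 + 6 = 8
C(8, 3) = 8! / (3! * 5!)
= 40320 / (6 * 120)
= 56


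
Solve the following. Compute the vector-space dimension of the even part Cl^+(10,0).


Even subalgebra dimension = 2^(n-1)
n = 10 + 0 = 10
2^(10 - 1) = 2^9 = 512
Verification: sum of C(10,k) for even k = 1 + 45 + 210 + 210 + 45 + 1 = 512
Result = 512


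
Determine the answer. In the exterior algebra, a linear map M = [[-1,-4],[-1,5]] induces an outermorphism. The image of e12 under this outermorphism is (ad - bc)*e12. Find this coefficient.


The outermorphism of a linear map f sends e1^e2 to f(e1)^f(e2).
f(e1) = -1*e1 - 1*e2
f(e2) = -4*e1 + 5*e2
f(e1) ^ f(e2) = (-1*e1 - 1*e2) ^ (-4*e1 + 5*e2)
= (-1)*5*e12 + (-1)*(-4)*e21
= (-5 - 4)*e12
= -9*e12
Coefficient = -9


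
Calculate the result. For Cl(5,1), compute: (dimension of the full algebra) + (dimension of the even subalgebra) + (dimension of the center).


n = 5 + 1 = 6
Total dim = 2^6 = 64
Even subalgebra dim = 2^5 = 32
n is even, so center dim = 1
Sum = 64 + 32 + 1 = 97


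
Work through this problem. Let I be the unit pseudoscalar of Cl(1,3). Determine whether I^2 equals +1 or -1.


The pseudoscalar I = e1...e_n (product of all n generators) of Cl(p,q) satisfies I^2 = (-1)^(q + n(n-1)/2).
p = 1, q = 3, n = p + q = 4
n(n-1)/2 = 4 * 3 / 2 = 6
Exponent = q + n(n-1)/2 = 3 + 6 = 9
I^2 = (-1)^9 = -1


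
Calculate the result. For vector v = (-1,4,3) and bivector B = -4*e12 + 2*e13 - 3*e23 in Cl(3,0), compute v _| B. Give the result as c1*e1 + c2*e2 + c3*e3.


Left contraction v _| B = <vB>_1 (grade-1 part of the geometric product vB).
Using e1_|e12 = e2, e2_|e12 = -e1, e1_|e13 = e3, e3_|e13 = -e1, e2_|e23 = e3, e3_|e23 = -e2:
e1 coeff: -v2*b12 - v3*b13 = -(4)*(-4) - (3)*(2) = 10
e2 coeff: v1*b12 - v3*b23 = (-1)*(-4) - (3)*(-3) = 13
e3 coeff: v1*b13 + v2*b23 = (-1)*(2) + (4)*(-3) = -14
v _| B = 10*e1 + 13*e2 - 14*e3


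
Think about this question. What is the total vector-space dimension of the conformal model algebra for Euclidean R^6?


The conformal model of R^6 uses Cl(7,1): the 6 Euclidean generators plus two extra orthogonal generators e+ (e+^2 = +1) and e- (e-^2 = -1), from which the null vectors e0, einf are built.
Number of generators m = 6 + 2 = 8.
dim Cl(p,q) = 2^m = 2^8 = 256


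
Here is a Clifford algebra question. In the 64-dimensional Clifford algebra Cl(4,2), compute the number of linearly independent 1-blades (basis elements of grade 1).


Number of grade-k basis blades in Cl(p,q) with n = p + q is C(n, k).
n = 4 + 2 = 6
C(6, 1) = 6! / (1! * 5!)
= 720 / (1 * 120)
= 6


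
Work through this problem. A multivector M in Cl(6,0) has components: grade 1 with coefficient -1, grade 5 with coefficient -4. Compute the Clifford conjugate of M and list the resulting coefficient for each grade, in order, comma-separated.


Clifford conjugate sign for grade k: (-1)^(k(k+1)/2)
Grade 1: (-1)^(1*2/2) = (-1)^1 = -1, coeff -1 -> 1
Grade 5: (-1)^(5*6/2) = (-1)^15 = -1, coeff -4 -> 4
Conjugated coefficients: 1, 4


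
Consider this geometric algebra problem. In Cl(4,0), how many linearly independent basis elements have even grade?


Even subalgebra dimension = 2^(n-1)
n = 4 + 0 = 4
2^(4 - 1) = 2^3 = 8
Verification: sum of C(4,k) for even k = 1 + 6 + 1 = 8
Result = 8


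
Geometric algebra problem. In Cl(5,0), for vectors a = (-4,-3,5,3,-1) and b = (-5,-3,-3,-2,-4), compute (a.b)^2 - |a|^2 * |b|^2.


a . b = (-4)*(-5) + (-3)*(-3) + 5*(-3) + 3*(-2) + (-1)*(-4)
= 20 + 9 + (-15) + (-6) + 4 = 12
|a|^2 = (-4)^2 + (-3)^2 + 5^2 + 3^2 + (-1)^2 = 60
|b|^2 = (-5)^2 + (-3)^2 + (-3)^2 + (-2)^2 + (-4)^2 = 63
(a.b)^2 = 12^2 = 144
|a|^2 * |b|^2 = 60 * 63 = 3780
Result = 144 - 3780 = -3636


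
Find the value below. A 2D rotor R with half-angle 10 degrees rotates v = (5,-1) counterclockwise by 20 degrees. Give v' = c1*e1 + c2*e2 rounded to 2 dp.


Rotor R = cos(10deg) - sin(10deg)*e12
Rotation angle theta = 2 * 10 = 20 degrees
v' = R*v*~R rotates v by theta.
cos(20deg) = 0.9397, sin(20deg) = 0.3420
v'_1 = 5*cos(20deg) - (-1)*sin(20deg)
= 5*0.9397 - (-1)*0.3420
= 5.04
v'_2 = 5*sin(20deg) + (-1)*cos(20deg)
= 5*0.3420 + (-1)*0.9397
= 0.77
v' = 5.04*e1 + 0.77*e2


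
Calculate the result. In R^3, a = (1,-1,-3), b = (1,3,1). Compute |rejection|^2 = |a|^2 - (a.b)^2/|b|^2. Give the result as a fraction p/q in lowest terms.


|a|^2 = 1^2 + (-1)^2 + (-3)^2 = 11
|b|^2 = 1^2 + 3^2 + 1^2 = 11
a . b = 1*1 + (-1)*3 + (-3)*1 = -5
(a.b)^2 = (-5)^2 = 25
|rej|^2 = 11 - 25/11
= (121 - 25)/11
= 96/11
In lowest terms: 96/11


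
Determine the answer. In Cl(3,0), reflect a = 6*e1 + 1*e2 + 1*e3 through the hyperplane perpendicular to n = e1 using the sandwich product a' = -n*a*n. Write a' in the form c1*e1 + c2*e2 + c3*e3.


Reflection formula: a' = -n*a*n, with n = e1 (unit vector, n^2 = 1).
For reflection through hyperplane perp to e1:
The component along e1 flips sign, others stay.
a = (6, 1, 1)
a' = (-6, 1, 1)
a' = -6*e1 + 1*e2 + 1*e3


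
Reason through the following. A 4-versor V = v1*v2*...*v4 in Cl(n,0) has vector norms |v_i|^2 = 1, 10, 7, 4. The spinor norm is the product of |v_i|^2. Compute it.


Spinor norm N(V) = |v1|^2 * |v2|^2 * ... * |v4|^2
= 1 * 10 * 7 * 4
Running product: 1, 10, 70, 280
N(V) = 280


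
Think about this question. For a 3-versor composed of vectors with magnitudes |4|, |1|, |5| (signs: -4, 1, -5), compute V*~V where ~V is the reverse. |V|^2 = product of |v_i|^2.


Each vector v_i has |v_i|^2 = s_i^2
Squared scales: (-4)^2 = 16, 1^2 = 1, (-5)^2 = 25
|V|^2 = 16 * 1 * 25
= 400


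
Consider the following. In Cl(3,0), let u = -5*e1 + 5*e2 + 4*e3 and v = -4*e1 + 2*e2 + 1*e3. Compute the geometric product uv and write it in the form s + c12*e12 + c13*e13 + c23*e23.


In Cl(3,0): e_i^2 = 1, e_ie_j = -e_je_i for i != j.
Scalar part = u . v = (-5)*(-4) + 5*2 + 4*1
= 20 + 10 + 4 = 34
e12 coeff = (-5)*2 - 5*(-4) = -10 - (-20) = 10
e13 coeff = (-5)*1 - 4*(-4) = -5 - (-16) = 11
e23 coeff = 5*1 - 4*2 = 5 - 8 = -3
uv = 34 + 10*e12 + 11*e13 - 3*e23


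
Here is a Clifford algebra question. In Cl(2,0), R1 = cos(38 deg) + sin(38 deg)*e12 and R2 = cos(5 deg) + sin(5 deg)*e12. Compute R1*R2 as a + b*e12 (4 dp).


Same-plane rotors commute and their half-angles add:
R1*R2 = cos(a1 + a2) + sin(a1 + a2)*e12.
a1 + a2 = 38 + 5 = 43 deg
cos(43 deg) = 0.7314
sin(43 deg) = 0.6820
R1*R2 = 0.7314 + 0.6820*e12


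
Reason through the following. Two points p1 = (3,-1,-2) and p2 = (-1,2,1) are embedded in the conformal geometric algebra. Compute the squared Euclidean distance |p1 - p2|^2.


p1 - p2 = (4, -3, -3)
|p1 - p2|^2 = 4^2 + (-3)^2 + (-3)^2
= 16 + 9 + 9
= 34


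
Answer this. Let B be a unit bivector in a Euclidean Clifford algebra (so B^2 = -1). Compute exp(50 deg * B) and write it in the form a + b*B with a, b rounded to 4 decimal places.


For a unit bivector B with B^2 = -1, the exponential series gives
e^(theta*B) = cos(theta) + sin(theta)*B (the GA analogue of Euler's formula).
theta = 50 degrees = 0.872665 rad
cos(50 deg) = 0.6428
sin(50 deg) = 0.7660
exp(theta*B) = 0.6428 + 0.7660*B


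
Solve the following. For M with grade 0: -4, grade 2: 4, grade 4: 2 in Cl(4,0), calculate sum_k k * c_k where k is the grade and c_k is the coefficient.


Grade-weighted sum = sum of grade_k * coefficient_k
0*(-4) = 0
2*4 = 8
4*2 = 8
Total = 0 + 8 + 8 = 16


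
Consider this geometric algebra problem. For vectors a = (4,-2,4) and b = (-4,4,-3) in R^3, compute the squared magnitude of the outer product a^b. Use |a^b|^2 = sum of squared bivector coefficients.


a wedge b = (a1*b2 - a2*b1)*e12 + (a1*b3 - a3*b1)*e13 + (a2*b3 - a3*b2)*e23
e12 coeff: 4*4 - (-2)*(-4) = 16 - 8 = 8
e13 coeff: 4*(-3) - 4*(-4) = -12 - (-16) = 4
e23 coeff: (-2)*(-3) - 4*4 = 6 - 16 = -10
|a wedge b|^2 = 8^2 + 4^2 + (-10)^2
= 64 + 16 + 100
= 180


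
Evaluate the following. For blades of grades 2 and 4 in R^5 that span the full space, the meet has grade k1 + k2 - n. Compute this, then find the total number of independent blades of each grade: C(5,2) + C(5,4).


Meet grade = grade(A) + grade(B) - n
= 2 + 4 - 5 = 1
C(5,2) = 10
C(5,4) = 5
dim_A + dim_B = 10 + 5 = 15


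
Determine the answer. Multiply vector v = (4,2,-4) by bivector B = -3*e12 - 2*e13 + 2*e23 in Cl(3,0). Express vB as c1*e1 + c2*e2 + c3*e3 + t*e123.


vB has grade-1 (vector) and grade-3 (trivector) parts: vB = (v _| B) + (v ^ B).
Vector part <vB>_1:
  e1: -v2*b12 - v3*b13 = -(2)*(-3) - (-4)*(-2) = -2
  e2: v1*b12 - v3*b23 = (4)*(-3) - (-4)*(2) = -4
  e3: v1*b13 + v2*b23 = (4)*(-2) + (2)*(2) = -4
Trivector part <vB>_3:
  e123: v1*b23 - v2*b13 + v3*b12 = (4)*(2) - (2)*(-2) + (-4)*(-3) = 24
vB = -2*e1 - 4*e2 - 4*e3 + 24*e123
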